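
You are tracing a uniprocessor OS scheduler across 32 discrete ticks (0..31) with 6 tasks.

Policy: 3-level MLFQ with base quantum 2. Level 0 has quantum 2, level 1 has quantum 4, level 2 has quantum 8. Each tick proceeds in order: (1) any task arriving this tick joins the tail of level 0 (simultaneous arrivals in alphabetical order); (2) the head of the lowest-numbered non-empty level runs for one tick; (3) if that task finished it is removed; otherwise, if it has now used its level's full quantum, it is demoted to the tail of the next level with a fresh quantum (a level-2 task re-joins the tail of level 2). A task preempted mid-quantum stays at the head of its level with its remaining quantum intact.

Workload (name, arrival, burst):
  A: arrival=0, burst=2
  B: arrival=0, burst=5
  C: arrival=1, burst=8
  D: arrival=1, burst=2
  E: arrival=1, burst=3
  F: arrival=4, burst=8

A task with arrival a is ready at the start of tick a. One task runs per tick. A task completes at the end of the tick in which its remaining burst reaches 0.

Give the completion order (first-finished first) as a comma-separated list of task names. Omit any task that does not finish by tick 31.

completion order = A, D, B, E, C, F

t=0: L0/L1/L2 = AB/-/- → run A
t=1: L0/L1/L2 = ABCDE/-/- → run A
t=2: L0/L1/L2 = BCDE/-/- → run B
t=3: L0/L1/L2 = BCDE/-/- → run B
t=4: L0/L1/L2 = CDEF/B/- → run C
t=5: L0/L1/L2 = CDEF/B/- → run C
t=6: L0/L1/L2 = DEF/BC/- → run D
t=7: L0/L1/L2 = DEF/BC/- → run D
t=8: L0/L1/L2 = EF/BC/- → run E
t=9: L0/L1/L2 = EF/BC/- → run E
t=10: L0/L1/L2 = F/BCE/- → run F
t=11: L0/L1/L2 = F/BCE/- → run F
t=12: L0/L1/L2 = -/BCEF/- → run B
t=13: L0/L1/L2 = -/BCEF/- → run B
t=14: L0/L1/L2 = -/BCEF/- → run B
t=15: L0/L1/L2 = -/CEF/- → run C
t=16: L0/L1/L2 = -/CEF/- → run C
t=17: L0/L1/L2 = -/CEF/- → run C
t=18: L0/L1/L2 = -/CEF/- → run C
t=19: L0/L1/L2 = -/EF/C → run E
t=20: L0/L1/L2 = -/F/C → run F
t=21: L0/L1/L2 = -/F/C → run F
t=22: L0/L1/L2 = -/F/C → run F
t=23: L0/L1/L2 = -/F/C → run F
t=24: L0/L1/L2 = -/-/CF → run C
t=25: L0/L1/L2 = -/-/CF → run C
t=26: L0/L1/L2 = -/-/F → run F
t=27: L0/L1/L2 = -/-/F → run F
t=28: (idle)
t=29: (idle)
t=30: (idle)
t=31: (idle)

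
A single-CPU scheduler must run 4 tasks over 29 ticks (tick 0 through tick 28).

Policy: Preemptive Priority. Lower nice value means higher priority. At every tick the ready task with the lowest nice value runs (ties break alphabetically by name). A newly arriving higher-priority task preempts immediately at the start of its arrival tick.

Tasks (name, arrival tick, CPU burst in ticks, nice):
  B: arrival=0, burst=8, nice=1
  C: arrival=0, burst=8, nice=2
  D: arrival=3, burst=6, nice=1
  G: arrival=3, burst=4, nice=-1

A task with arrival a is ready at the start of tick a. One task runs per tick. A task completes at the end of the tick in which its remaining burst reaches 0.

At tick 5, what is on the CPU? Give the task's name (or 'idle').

t=0: ready={B,C} → run B
t=1: ready={B,C} → run B
t=2: ready={B,C} → run B
t=3: ready={B,C,D,G} → run G
t=4: ready={B,C,D,G} → run G
t=5: ready={B,C,D,G} → run G
t=6: ready={B,C,D,G} → run G
t=7: ready={B,C,D} → run B
t=8: ready={B,C,D} → run B
t=9: ready={B,C,D} → run B
t=10: ready={B,C,D} → run B
t=11: ready={B,C,D} → run B
t=12: ready={C,D} → run D
t=13: ready={C,D} → run D
t=14: ready={C,D} → run D
t=15: ready={C,D} → run D
t=16: ready={C,D} → run D
t=17: ready={C,D} → run D
t=18: ready={C} → run C
t=19: ready={C} → run C
t=20: ready={C} → run C
t=21: ready={C} → run C
t=22: ready={C} → run C
t=23: ready={C} → run C
t=24: ready={C} → run C
t=25: ready={C} → run C
t=26: (idle)
t=27: (idle)
t=28: (idle)

running at tick 5 = G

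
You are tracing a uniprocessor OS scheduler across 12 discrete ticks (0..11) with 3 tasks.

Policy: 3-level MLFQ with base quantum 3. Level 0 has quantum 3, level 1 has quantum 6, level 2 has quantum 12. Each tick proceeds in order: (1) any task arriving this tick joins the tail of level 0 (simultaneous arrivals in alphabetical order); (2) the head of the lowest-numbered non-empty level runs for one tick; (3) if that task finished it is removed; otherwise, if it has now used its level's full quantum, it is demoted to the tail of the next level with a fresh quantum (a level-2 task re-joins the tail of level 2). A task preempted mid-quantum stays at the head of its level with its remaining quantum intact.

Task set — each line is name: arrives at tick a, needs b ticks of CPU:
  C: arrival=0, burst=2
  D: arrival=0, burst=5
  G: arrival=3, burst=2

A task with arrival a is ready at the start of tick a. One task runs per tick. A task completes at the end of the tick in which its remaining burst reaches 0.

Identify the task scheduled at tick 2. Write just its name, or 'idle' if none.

t=0: L0/L1/L2 = CD/-/- → run C
t=1: L0/L1/L2 = CD/-/- → run C
t=2: L0/L1/L2 = D/-/- → run D
t=3: L0/L1/L2 = DG/-/- → run D
t=4: L0/L1/L2 = DG/-/- → run D
t=5: L0/L1/L2 = G/D/- → run G
t=6: L0/L1/L2 = G/D/- → run G
t=7: L0/L1/L2 = -/D/- → run D
t=8: L0/L1/L2 = -/D/- → run D
t=9: (idle)
t=10: (idle)
t=11: (idle)

running at tick 2 = D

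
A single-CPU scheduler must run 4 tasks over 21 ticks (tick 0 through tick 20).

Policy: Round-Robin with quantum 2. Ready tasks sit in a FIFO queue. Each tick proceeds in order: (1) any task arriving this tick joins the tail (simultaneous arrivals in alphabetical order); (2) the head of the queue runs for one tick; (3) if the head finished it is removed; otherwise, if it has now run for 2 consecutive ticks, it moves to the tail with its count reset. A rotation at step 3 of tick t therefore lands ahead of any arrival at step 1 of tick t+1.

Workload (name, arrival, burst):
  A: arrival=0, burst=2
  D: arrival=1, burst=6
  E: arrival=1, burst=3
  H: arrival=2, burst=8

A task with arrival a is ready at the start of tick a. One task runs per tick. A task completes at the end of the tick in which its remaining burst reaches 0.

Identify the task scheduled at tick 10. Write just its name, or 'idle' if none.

running at tick 10 = E

t=0: queue=[A] q_used=0 → run A
t=1: queue=[A,D,E] q_used=1 → run A
t=2: queue=[D,E,H] q_used=0 → run D
t=3: queue=[D,E,H] q_used=1 → run D
t=4: queue=[E,H,D] q_used=0 → run E
t=5: queue=[E,H,D] q_used=1 → run E
t=6: queue=[H,D,E] q_used=0 → run H
t=7: queue=[H,D,E] q_used=1 → run H
t=8: queue=[D,E,H] q_used=0 → run D
t=9: queue=[D,E,H] q_used=1 → run D
t=10: queue=[E,H,D] q_used=0 → run E
t=11: queue=[H,D] q_used=0 → run H
t=12: queue=[H,D] q_used=1 → run H
t=13: queue=[D,H] q_used=0 → run D
t=14: queue=[D,H] q_used=1 → run D
t=15: queue=[H] q_used=0 → run H
t=16: queue=[H] q_used=1 → run H
t=17: queue=[H] q_used=0 → run H
t=18: queue=[H] q_used=1 → run H
t=19: (idle)
t=20: (idle)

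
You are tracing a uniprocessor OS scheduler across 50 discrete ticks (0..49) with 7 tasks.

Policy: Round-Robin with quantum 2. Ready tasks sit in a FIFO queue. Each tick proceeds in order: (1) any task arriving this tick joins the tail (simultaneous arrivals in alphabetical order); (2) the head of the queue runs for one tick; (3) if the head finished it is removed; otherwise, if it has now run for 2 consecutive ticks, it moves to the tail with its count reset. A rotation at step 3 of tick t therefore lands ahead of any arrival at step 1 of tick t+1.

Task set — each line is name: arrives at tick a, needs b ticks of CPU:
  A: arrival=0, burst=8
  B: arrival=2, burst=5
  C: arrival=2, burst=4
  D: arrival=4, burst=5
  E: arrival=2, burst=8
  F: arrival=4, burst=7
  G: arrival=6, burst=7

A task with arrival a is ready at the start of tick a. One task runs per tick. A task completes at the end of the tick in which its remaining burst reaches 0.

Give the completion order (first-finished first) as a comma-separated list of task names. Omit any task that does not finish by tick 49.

completion order = C, A, B, D, E, F, G

t=0: queue=[A] q_used=0 → run A
t=1: queue=[A] q_used=1 → run A
t=2: queue=[A,B,C,E] q_used=0 → run A
t=3: queue=[A,B,C,E] q_used=1 → run A
t=4: queue=[B,C,E,A,D,F] q_used=0 → run B
t=5: queue=[B,C,E,A,D,F] q_used=1 → run B
t=6: queue=[C,E,A,D,F,B,G] q_used=0 → run C
t=7: queue=[C,E,A,D,F,B,G] q_used=1 → run C
t=8: queue=[E,A,D,F,B,G,C] q_used=0 → run E
t=9: queue=[E,A,D,F,B,G,C] q_used=1 → run E
t=10: queue=[A,D,F,B,G,C,E] q_used=0 → run A
t=11: queue=[A,D,F,B,G,C,E] q_used=1 → run A
t=12: queue=[D,F,B,G,C,E,A] q_used=0 → run D
t=13: queue=[D,F,B,G,C,E,A] q_used=1 → run D
t=14: queue=[F,B,G,C,E,A,D] q_used=0 → run F
t=15: queue=[F,B,G,C,E,A,D] q_used=1 → run F
t=16: queue=[B,G,C,E,A,D,F] q_used=0 → run B
t=17: queue=[B,G,C,E,A,D,F] q_used=1 → run B
t=18: queue=[G,C,E,A,D,F,B] q_used=0 → run G
t=19: queue=[G,C,E,A,D,F,B] q_used=1 → run G
t=20: queue=[C,E,A,D,F,B,G] q_used=0 → run C
t=21: queue=[C,E,A,D,F,B,G] q_used=1 → run C
t=22: queue=[E,A,D,F,B,G] q_used=0 → run E
t=23: queue=[E,A,D,F,B,G] q_used=1 → run E
t=24: queue=[A,D,F,B,G,E] q_used=0 → run A
t=25: queue=[A,D,F,B,G,E] q_used=1 → run A
t=26: queue=[D,F,B,G,E] q_used=0 → run D
t=27: queue=[D,F,B,G,E] q_used=1 → run D
t=28: queue=[F,B,G,E,D] q_used=0 → run F
t=29: queue=[F,B,G,E,D] q_used=1 → run F
t=30: queue=[B,G,E,D,F] q_used=0 → run B
t=31: queue=[G,E,D,F] q_used=0 → run G
t=32: queue=[G,E,D,F] q_used=1 → run G
t=33: queue=[E,D,F,G] q_used=0 → run E
t=34: queue=[E,D,F,G] q_used=1 → run E
t=35: queue=[D,F,G,E] q_used=0 → run D
t=36: queue=[F,G,E] q_used=0 → run F
t=37: queue=[F,G,E] q_used=1 → run F
t=38: queue=[G,E,F] q_used=0 → run G
t=39: queue=[G,E,F] q_used=1 → run G
t=40: queue=[E,F,G] q_used=0 → run E
t=41: queue=[E,F,G] q_used=1 → run E
t=42: queue=[F,G] q_used=0 → run F
t=43: queue=[G] q_used=0 → run G
t=44: (idle)
t=45: (idle)
t=46: (idle)
t=47: (idle)
t=48: (idle)
t=49: (idle)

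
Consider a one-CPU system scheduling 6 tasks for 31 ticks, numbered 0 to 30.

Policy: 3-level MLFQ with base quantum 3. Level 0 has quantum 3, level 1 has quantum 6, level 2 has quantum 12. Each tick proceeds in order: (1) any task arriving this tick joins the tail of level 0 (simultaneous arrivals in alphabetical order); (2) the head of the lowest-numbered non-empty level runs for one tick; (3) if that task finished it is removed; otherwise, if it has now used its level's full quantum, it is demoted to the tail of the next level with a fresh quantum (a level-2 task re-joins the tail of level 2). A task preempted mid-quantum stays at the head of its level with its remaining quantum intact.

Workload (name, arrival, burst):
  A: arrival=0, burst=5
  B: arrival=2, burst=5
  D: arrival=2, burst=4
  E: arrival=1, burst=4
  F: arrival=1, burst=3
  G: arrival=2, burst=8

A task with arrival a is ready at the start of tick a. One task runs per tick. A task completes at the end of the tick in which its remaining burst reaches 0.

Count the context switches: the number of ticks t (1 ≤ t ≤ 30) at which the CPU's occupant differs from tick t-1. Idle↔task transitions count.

t=0: L0/L1/L2 = A/-/- → run A
t=1: L0/L1/L2 = AEF/-/- → run A
t=2: L0/L1/L2 = AEFBDG/-/- → run A
t=3: L0/L1/L2 = EFBDG/A/- → run E
t=4: L0/L1/L2 = EFBDG/A/- → run E
t=5: L0/L1/L2 = EFBDG/A/- → run E
t=6: L0/L1/L2 = FBDG/AE/- → run F
t=7: L0/L1/L2 = FBDG/AE/- → run F
t=8: L0/L1/L2 = FBDG/AE/- → run F
t=9: L0/L1/L2 = BDG/AE/- → run B
t=10: L0/L1/L2 = BDG/AE/- → run B
t=11: L0/L1/L2 = BDG/AE/- → run B
t=12: L0/L1/L2 = DG/AEB/- → run D
t=13: L0/L1/L2 = DG/AEB/- → run D
t=14: L0/L1/L2 = DG/AEB/- → run D
t=15: L0/L1/L2 = G/AEBD/- → run G
t=16: L0/L1/L2 = G/AEBD/- → run G
t=17: L0/L1/L2 = G/AEBD/- → run G
t=18: L0/L1/L2 = -/AEBDG/- → run A
t=19: L0/L1/L2 = -/AEBDG/- → run A
t=20: L0/L1/L2 = -/EBDG/- → run E
t=21: L0/L1/L2 = -/BDG/- → run B
t=22: L0/L1/L2 = -/BDG/- → run B
t=23: L0/L1/L2 = -/DG/- → run D
t=24: L0/L1/L2 = -/G/- → run G
t=25: L0/L1/L2 = -/G/- → run G
t=26: L0/L1/L2 = -/G/- → run G
t=27: L0/L1/L2 = -/G/- → run G
t=28: L0/L1/L2 = -/G/- → run G
t=29: (idle)
t=30: (idle)

context switches = 11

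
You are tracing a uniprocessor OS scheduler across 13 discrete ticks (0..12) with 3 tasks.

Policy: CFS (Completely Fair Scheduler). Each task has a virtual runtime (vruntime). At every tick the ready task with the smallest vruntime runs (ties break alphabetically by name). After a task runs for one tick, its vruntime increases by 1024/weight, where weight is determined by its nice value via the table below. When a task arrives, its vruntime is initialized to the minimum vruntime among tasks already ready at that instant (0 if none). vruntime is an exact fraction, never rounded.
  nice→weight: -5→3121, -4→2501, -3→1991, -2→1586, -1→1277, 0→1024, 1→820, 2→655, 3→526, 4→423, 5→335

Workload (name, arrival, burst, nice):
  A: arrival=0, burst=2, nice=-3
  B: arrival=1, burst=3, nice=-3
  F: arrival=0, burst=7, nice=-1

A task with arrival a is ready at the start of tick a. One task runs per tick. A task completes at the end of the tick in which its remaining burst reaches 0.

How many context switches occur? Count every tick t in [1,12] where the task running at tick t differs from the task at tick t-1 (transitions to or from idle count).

context switches = 8

t=0: vr[A=0 F=0] → run A
t=1: vr[A=1024/1991 B=0 F=0] → run B
t=2: vr[A=1024/1991 B=1024/1991 F=0] → run F
t=3: vr[A=1024/1991 B=1024/1991 F=1024/1277] → run A
t=4: vr[B=1024/1991 F=1024/1277] → run B
t=5: vr[B=2048/1991 F=1024/1277] → run F
t=6: vr[B=2048/1991 F=2048/1277] → run B
t=7: vr[F=2048/1277] → run F
t=8: vr[F=3072/1277] → run F
t=9: vr[F=4096/1277] → run F
t=10: vr[F=5120/1277] → run F
t=11: vr[F=6144/1277] → run F
t=12: (idle)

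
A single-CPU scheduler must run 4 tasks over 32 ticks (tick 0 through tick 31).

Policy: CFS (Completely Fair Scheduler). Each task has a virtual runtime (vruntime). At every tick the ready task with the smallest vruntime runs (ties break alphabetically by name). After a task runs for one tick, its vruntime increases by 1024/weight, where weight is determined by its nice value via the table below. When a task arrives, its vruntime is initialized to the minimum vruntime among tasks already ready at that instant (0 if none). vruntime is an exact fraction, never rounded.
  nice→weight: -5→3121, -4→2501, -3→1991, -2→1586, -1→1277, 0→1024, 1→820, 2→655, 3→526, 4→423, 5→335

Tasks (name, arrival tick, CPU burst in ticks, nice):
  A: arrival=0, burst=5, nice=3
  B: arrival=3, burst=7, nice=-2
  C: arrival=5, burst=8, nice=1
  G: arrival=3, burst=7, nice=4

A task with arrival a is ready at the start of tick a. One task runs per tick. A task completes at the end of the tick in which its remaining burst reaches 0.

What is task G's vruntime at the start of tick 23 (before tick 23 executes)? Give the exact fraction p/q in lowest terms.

t=0: vr[A=0] → run A
t=1: vr[A=512/263] → run A
t=2: vr[A=1024/263] → run A
t=3: vr[A=1536/263 B=1536/263 G=1536/263] → run A
t=4: vr[A=2048/263 B=1536/263 G=1536/263] → run B
t=5: vr[A=2048/263 B=1352704/208559 C=1536/263 G=1536/263] → run C
t=6: vr[A=2048/263 B=1352704/208559 C=382208/53915 G=1536/263] → run G
t=7: vr[A=2048/263 B=1352704/208559 C=382208/53915 G=919040/111249] → run B
t=8: vr[A=2048/263 B=1487360/208559 C=382208/53915 G=919040/111249] → run C
t=9: vr[A=2048/263 B=1487360/208559 C=449536/53915 G=919040/111249] → run B
t=10: vr[A=2048/263 B=1622016/208559 C=449536/53915 G=919040/111249] → run B
t=11: vr[A=2048/263 B=1756672/208559 C=449536/53915 G=919040/111249] → run A
t=12: vr[B=1756672/208559 C=449536/53915 G=919040/111249] → run G
t=13: vr[B=1756672/208559 C=449536/53915 G=1188352/111249] → run C
t=14: vr[B=1756672/208559 C=516864/53915 G=1188352/111249] → run B
t=15: vr[B=1891328/208559 C=516864/53915 G=1188352/111249] → run B
t=16: vr[B=2025984/208559 C=516864/53915 G=1188352/111249] → run C
t=17: vr[B=2025984/208559 C=584192/53915 G=1188352/111249] → run B
t=18: vr[C=584192/53915 G=1188352/111249] → run G
t=19: vr[C=584192/53915 G=485888/37083] → run C
t=20: vr[C=130304/10783 G=485888/37083] → run C
t=21: vr[C=718848/53915 G=485888/37083] → run G
t=22: vr[C=718848/53915 G=1726976/111249] → run C
t=23: vr[C=786176/53915 G=1726976/111249] → run C
t=24: vr[G=1726976/111249] → run G
t=25: vr[G=1996288/111249] → run G
t=26: vr[G=755200/37083] → run G
t=27: (idle)
t=28: (idle)
t=29: (idle)
t=30: (idle)
t=31: (idle)

vruntime(G, start of tick 23) = 1726976/111249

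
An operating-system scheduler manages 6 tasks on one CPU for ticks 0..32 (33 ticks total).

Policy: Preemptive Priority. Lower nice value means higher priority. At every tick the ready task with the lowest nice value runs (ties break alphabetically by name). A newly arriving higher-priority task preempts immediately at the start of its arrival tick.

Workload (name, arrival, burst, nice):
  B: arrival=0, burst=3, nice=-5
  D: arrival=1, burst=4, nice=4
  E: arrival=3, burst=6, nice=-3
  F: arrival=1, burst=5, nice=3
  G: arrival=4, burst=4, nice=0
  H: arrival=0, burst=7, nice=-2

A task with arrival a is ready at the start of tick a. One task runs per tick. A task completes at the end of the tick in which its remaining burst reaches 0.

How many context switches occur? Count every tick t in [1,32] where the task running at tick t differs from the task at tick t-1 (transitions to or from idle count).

t=0: ready={B,H} → run B
t=1: ready={B,D,F,H} → run B
t=2: ready={B,D,F,H} → run B
t=3: ready={D,E,F,H} → run E
t=4: ready={D,E,F,G,H} → run E
t=5: ready={D,E,F,G,H} → run E
t=6: ready={D,E,F,G,H} → run E
t=7: ready={D,E,F,G,H} → run E
t=8: ready={D,E,F,G,H} → run E
t=9: ready={D,F,G,H} → run H
t=10: ready={D,F,G,H} → run H
t=11: ready={D,F,G,H} → run H
t=12: ready={D,F,G,H} → run H
t=13: ready={D,F,G,H} → run H
t=14: ready={D,F,G,H} → run H
t=15: ready={D,F,G,H} → run H
t=16: ready={D,F,G} → run G
t=17: ready={D,F,G} → run G
t=18: ready={D,F,G} → run G
t=19: ready={D,F,G} → run G
t=20: ready={D,F} → run F
t=21: ready={D,F} → run F
t=22: ready={D,F} → run F
t=23: ready={D,F} → run F
t=24: ready={D,F} → run F
t=25: ready={D} → run D
t=26: ready={D} → run D
t=27: ready={D} → run D
t=28: ready={D} → run D
t=29: (idle)
t=30: (idle)
t=31: (idle)
t=32: (idle)

context switches = 6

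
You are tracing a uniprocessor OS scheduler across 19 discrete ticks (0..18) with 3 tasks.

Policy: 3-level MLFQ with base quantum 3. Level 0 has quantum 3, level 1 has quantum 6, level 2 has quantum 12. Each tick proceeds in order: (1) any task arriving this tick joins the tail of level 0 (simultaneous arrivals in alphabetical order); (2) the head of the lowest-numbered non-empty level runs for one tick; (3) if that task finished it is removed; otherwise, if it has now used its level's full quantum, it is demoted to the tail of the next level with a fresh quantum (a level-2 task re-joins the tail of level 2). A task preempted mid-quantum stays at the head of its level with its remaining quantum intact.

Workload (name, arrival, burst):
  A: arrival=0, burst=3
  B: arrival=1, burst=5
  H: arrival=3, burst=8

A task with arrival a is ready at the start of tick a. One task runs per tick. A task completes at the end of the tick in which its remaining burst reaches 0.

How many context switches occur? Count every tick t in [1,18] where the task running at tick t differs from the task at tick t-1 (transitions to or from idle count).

t=0: L0/L1/L2 = A/-/- → run A
t=1: L0/L1/L2 = AB/-/- → run A
t=2: L0/L1/L2 = AB/-/- → run A
t=3: L0/L1/L2 = BH/-/- → run B
t=4: L0/L1/L2 = BH/-/- → run B
t=5: L0/L1/L2 = BH/-/- → run B
t=6: L0/L1/L2 = H/B/- → run H
t=7: L0/L1/L2 = H/B/- → run H
t=8: L0/L1/L2 = H/B/- → run H
t=9: L0/L1/L2 = -/BH/- → run B
t=10: L0/L1/L2 = -/BH/- → run B
t=11: L0/L1/L2 = -/H/- → run H
t=12: L0/L1/L2 = -/H/- → run H
t=13: L0/L1/L2 = -/H/- → run H
t=14: L0/L1/L2 = -/H/- → run H
t=15: L0/L1/L2 = -/H/- → run H
t=16: (idle)
t=17: (idle)
t=18: (idle)

context switches = 5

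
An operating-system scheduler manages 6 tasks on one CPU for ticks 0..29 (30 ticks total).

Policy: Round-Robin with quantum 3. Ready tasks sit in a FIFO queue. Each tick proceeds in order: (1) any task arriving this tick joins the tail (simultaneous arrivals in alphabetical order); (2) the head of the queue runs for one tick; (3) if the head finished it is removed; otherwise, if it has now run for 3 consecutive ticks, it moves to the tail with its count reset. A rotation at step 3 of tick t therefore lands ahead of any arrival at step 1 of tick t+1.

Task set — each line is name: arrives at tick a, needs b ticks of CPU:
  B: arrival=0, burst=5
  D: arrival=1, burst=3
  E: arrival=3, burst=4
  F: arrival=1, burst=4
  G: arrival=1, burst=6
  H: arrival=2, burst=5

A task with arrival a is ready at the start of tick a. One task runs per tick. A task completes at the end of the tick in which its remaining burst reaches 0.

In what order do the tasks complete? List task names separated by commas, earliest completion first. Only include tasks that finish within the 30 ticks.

t=0: queue=[B] q_used=0 → run B
t=1: queue=[B,D,F,G] q_used=1 → run B
t=2: queue=[B,D,F,G,H] q_used=2 → run B
t=3: queue=[D,F,G,H,B,E] q_used=0 → run D
t=4: queue=[D,F,G,H,B,E] q_used=1 → run D
t=5: queue=[D,F,G,H,B,E] q_used=2 → run D
t=6: queue=[F,G,H,B,E] q_used=0 → run F
t=7: queue=[F,G,H,B,E] q_used=1 → run F
t=8: queue=[F,G,H,B,E] q_used=2 → run F
t=9: queue=[G,H,B,E,F] q_used=0 → run G
t=10: queue=[G,H,B,E,F] q_used=1 → run G
t=11: queue=[G,H,B,E,F] q_used=2 → run G
t=12: queue=[H,B,E,F,G] q_used=0 → run H
t=13: queue=[H,B,E,F,G] q_used=1 → run H
t=14: queue=[H,B,E,F,G] q_used=2 → run H
t=15: queue=[B,E,F,G,H] q_used=0 → run B
t=16: queue=[B,E,F,G,H] q_used=1 → run B
t=17: queue=[E,F,G,H] q_used=0 → run E
t=18: queue=[E,F,G,H] q_used=1 → run E
t=19: queue=[E,F,G,H] q_used=2 → run E
t=20: queue=[F,G,H,E] q_used=0 → run F
t=21: queue=[G,H,E] q_used=0 → run G
t=22: queue=[G,H,E] q_used=1 → run G
t=23: queue=[G,H,E] q_used=2 → run G
t=24: queue=[H,E] q_used=0 → run H
t=25: queue=[H,E] q_used=1 → run H
t=26: queue=[E] q_used=0 → run E
t=27: (idle)
t=28: (idle)
t=29: (idle)

completion order = D, B, F, G, H, E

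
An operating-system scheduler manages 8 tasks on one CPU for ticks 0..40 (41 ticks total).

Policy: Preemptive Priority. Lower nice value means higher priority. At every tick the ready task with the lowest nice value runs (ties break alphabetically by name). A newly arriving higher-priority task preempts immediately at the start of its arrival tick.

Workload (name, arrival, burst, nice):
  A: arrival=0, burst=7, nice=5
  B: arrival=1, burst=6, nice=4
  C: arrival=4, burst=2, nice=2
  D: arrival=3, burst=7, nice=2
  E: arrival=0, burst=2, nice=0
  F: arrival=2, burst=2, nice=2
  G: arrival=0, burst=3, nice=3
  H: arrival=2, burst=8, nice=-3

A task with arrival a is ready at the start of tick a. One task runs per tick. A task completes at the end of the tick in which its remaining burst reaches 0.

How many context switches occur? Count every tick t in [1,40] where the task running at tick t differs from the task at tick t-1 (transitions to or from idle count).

t=0: ready={A,E,G} → run E
t=1: ready={A,B,E,G} → run E
t=2: ready={A,B,F,G,H} → run H
t=3: ready={A,B,D,F,G,H} → run H
t=4: ready={A,B,C,D,F,G,H} → run H
t=5: ready={A,B,C,D,F,G,H} → run H
t=6: ready={A,B,C,D,F,G,H} → run H
t=7: ready={A,B,C,D,F,G,H} → run H
t=8: ready={A,B,C,D,F,G,H} → run H
t=9: ready={A,B,C,D,F,G,H} → run H
t=10: ready={A,B,C,D,F,G} → run C
t=11: ready={A,B,C,D,F,G} → run C
t=12: ready={A,B,D,F,G} → run D
t=13: ready={A,B,D,F,G} → run D
t=14: ready={A,B,D,F,G} → run D
t=15: ready={A,B,D,F,G} → run D
t=16: ready={A,B,D,F,G} → run D
t=17: ready={A,B,D,F,G} → run D
t=18: ready={A,B,D,F,G} → run D
t=19: ready={A,B,F,G} → run F
t=20: ready={A,B,F,G} → run F
t=21: ready={A,B,G} → run G
t=22: ready={A,B,G} → run G
t=23: ready={A,B,G} → run G
t=24: ready={A,B} → run B
t=25: ready={A,B} → run B
t=26: ready={A,B} → run B
t=27: ready={A,B} → run B
t=28: ready={A,B} → run B
t=29: ready={A,B} → run B
t=30: ready={A} → run A
t=31: ready={A} → run A
t=32: ready={A} → run A
t=33: ready={A} → run A
t=34: ready={A} → run A
t=35: ready={A} → run A
t=36: ready={A} → run A
t=37: (idle)
t=38: (idle)
t=39: (idle)
t=40: (idle)

context switches = 8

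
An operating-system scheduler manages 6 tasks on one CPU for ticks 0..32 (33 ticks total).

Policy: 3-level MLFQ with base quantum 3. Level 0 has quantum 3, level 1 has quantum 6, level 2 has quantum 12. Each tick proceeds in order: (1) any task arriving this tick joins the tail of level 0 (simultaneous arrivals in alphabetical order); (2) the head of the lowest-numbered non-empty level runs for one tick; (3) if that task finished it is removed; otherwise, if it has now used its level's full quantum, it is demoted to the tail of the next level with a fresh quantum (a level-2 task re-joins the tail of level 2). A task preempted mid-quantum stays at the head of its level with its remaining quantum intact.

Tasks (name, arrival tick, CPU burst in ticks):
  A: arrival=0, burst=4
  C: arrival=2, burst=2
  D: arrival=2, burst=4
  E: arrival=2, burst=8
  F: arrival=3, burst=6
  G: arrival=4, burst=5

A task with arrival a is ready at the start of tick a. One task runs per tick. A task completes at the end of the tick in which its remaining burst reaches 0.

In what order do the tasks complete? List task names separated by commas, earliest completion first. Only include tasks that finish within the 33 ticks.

t=0: L0/L1/L2 = A/-/- → run A
t=1: L0/L1/L2 = A/-/- → run A
t=2: L0/L1/L2 = ACDE/-/- → run A
t=3: L0/L1/L2 = CDEF/A/- → run C
t=4: L0/L1/L2 = CDEFG/A/- → run C
t=5: L0/L1/L2 = DEFG/A/- → run D
t=6: L0/L1/L2 = DEFG/A/- → run D
t=7: L0/L1/L2 = DEFG/A/- → run D
t=8: L0/L1/L2 = EFG/AD/- → run E
t=9: L0/L1/L2 = EFG/AD/- → run E
t=10: L0/L1/L2 = EFG/AD/- → run E
t=11: L0/L1/L2 = FG/ADE/- → run F
t=12: L0/L1/L2 = FG/ADE/- → run F
t=13: L0/L1/L2 = FG/ADE/- → run F
t=14: L0/L1/L2 = G/ADEF/- → run G
t=15: L0/L1/L2 = G/ADEF/- → run G
t=16: L0/L1/L2 = G/ADEF/- → run G
t=17: L0/L1/L2 = -/ADEFG/- → run A
t=18: L0/L1/L2 = -/DEFG/- → run D
t=19: L0/L1/L2 = -/EFG/- → run E
t=20: L0/L1/L2 = -/EFG/- → run E
t=21: L0/L1/L2 = -/EFG/- → run E
t=22: L0/L1/L2 = -/EFG/- → run E
t=23: L0/L1/L2 = -/EFG/- → run E
t=24: L0/L1/L2 = -/FG/- → run F
t=25: L0/L1/L2 = -/FG/- → run F
t=26: L0/L1/L2 = -/FG/- → run F
t=27: L0/L1/L2 = -/G/- → run G
t=28: L0/L1/L2 = -/G/- → run G
t=29: (idle)
t=30: (idle)
t=31: (idle)
t=32: (idle)

completion order = C, A, D, E, F, G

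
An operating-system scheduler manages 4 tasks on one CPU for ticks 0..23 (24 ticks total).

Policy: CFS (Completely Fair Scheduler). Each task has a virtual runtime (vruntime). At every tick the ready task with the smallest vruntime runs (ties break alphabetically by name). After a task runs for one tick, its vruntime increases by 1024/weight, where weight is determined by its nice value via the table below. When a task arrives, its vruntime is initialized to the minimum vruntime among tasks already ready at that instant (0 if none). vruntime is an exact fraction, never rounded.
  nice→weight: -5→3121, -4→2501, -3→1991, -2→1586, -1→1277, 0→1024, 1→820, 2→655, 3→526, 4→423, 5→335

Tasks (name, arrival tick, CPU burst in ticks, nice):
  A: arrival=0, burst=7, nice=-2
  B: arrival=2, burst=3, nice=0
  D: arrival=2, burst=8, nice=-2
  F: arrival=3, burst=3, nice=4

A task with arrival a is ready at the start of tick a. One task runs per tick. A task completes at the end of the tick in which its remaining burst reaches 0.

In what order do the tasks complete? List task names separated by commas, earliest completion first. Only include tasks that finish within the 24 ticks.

completion order = B, A, D, F

t=0: vr[A=0] → run A
t=1: vr[A=512/793] → run A
t=2: vr[A=1024/793 B=1024/793 D=1024/793] → run A
t=3: vr[A=1536/793 B=1024/793 D=1024/793 F=1024/793] → run B
t=4: vr[A=1536/793 B=1817/793 D=1024/793 F=1024/793] → run D
t=5: vr[A=1536/793 B=1817/793 D=1536/793 F=1024/793] → run F
t=6: vr[A=1536/793 B=1817/793 D=1536/793 F=1245184/335439] → run A
t=7: vr[A=2048/793 B=1817/793 D=1536/793 F=1245184/335439] → run D
t=8: vr[A=2048/793 B=1817/793 D=2048/793 F=1245184/335439] → run B
t=9: vr[A=2048/793 B=2610/793 D=2048/793 F=1245184/335439] → run A
t=10: vr[A=2560/793 B=2610/793 D=2048/793 F=1245184/335439] → run D
t=11: vr[A=2560/793 B=2610/793 D=2560/793 F=1245184/335439] → run A
t=12: vr[A=3072/793 B=2610/793 D=2560/793 F=1245184/335439] → run D
t=13: vr[A=3072/793 B=2610/793 D=3072/793 F=1245184/335439] → run B
t=14: vr[A=3072/793 D=3072/793 F=1245184/335439] → run F
t=15: vr[A=3072/793 D=3072/793 F=2057216/335439] → run A
t=16: vr[D=3072/793 F=2057216/335439] → run D
t=17: vr[D=3584/793 F=2057216/335439] → run D
t=18: vr[D=4096/793 F=2057216/335439] → run D
t=19: vr[D=4608/793 F=2057216/335439] → run D
t=20: vr[F=2057216/335439] → run F
t=21: (idle)
t=22: (idle)
t=23: (idle)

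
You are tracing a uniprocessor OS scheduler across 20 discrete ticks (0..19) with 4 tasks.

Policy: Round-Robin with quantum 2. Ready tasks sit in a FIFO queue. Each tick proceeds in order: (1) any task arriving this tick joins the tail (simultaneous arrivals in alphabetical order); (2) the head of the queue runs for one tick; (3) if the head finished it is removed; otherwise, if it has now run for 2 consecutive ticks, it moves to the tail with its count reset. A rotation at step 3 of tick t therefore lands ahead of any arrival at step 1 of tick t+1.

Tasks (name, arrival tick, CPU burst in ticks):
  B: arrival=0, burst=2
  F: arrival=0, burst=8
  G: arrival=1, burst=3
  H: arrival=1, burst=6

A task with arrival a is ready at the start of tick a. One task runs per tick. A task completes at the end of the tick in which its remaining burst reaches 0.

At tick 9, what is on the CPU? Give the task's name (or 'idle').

t=0: queue=[B,F] q_used=0 → run B
t=1: queue=[B,F,G,H] q_used=1 → run B
t=2: queue=[F,G,H] q_used=0 → run F
t=3: queue=[F,G,H] q_used=1 → run F
t=4: queue=[G,H,F] q_used=0 → run G
t=5: queue=[G,H,F] q_used=1 → run G
t=6: queue=[H,F,G] q_used=0 → run H
t=7: queue=[H,F,G] q_used=1 → run H
t=8: queue=[F,G,H] q_used=0 → run F
t=9: queue=[F,G,H] q_used=1 → run F
t=10: queue=[G,H,F] q_used=0 → run G
t=11: queue=[H,F] q_used=0 → run H
t=12: queue=[H,F] q_used=1 → run H
t=13: queue=[F,H] q_used=0 → run F
t=14: queue=[F,H] q_used=1 → run F
t=15: queue=[H,F] q_used=0 → run H
t=16: queue=[H,F] q_used=1 → run H
t=17: queue=[F] q_used=0 → run F
t=18: queue=[F] q_used=1 → run F
t=19: (idle)

running at tick 9 = F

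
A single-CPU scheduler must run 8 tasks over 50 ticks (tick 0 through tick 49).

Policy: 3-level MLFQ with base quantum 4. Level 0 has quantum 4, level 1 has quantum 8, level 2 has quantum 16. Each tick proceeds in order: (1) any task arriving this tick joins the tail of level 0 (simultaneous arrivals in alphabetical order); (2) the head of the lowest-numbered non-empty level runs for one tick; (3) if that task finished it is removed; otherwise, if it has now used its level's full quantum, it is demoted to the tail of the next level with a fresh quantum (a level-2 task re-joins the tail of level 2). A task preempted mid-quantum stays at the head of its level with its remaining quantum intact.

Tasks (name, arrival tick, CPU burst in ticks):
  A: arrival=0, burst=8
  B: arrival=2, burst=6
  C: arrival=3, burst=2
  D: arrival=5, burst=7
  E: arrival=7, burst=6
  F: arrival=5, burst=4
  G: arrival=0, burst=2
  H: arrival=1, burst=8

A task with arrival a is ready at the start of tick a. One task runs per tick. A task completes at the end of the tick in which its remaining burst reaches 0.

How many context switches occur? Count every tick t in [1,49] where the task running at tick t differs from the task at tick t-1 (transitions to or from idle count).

t=0: L0/L1/L2 = AG/-/- → run A
t=1: L0/L1/L2 = AGH/-/- → run A
t=2: L0/L1/L2 = AGHB/-/- → run A
t=3: L0/L1/L2 = AGHBC/-/- → run A
t=4: L0/L1/L2 = GHBC/A/- → run G
t=5: L0/L1/L2 = GHBCDF/A/- → run G
t=6: L0/L1/L2 = HBCDF/A/- → run H
t=7: L0/L1/L2 = HBCDFE/A/- → run H
t=8: L0/L1/L2 = HBCDFE/A/- → run H
t=9: L0/L1/L2 = HBCDFE/A/- → run H
t=10: L0/L1/L2 = BCDFE/AH/- → run B
t=11: L0/L1/L2 = BCDFE/AH/- → run B
t=12: L0/L1/L2 = BCDFE/AH/- → run B
t=13: L0/L1/L2 = BCDFE/AH/- → run B
t=14: L0/L1/L2 = CDFE/AHB/- → run C
t=15: L0/L1/L2 = CDFE/AHB/- → run C
t=16: L0/L1/L2 = DFE/AHB/- → run D
t=17: L0/L1/L2 = DFE/AHB/- → run D
t=18: L0/L1/L2 = DFE/AHB/- → run D
t=19: L0/L1/L2 = DFE/AHB/- → run D
t=20: L0/L1/L2 = FE/AHBD/- → run F
t=21: L0/L1/L2 = FE/AHBD/- → run F
t=22: L0/L1/L2 = FE/AHBD/- → run F
t=23: L0/L1/L2 = FE/AHBD/- → run F
t=24: L0/L1/L2 = E/AHBD/- → run E
t=25: L0/L1/L2 = E/AHBD/- → run E
t=26: L0/L1/L2 = E/AHBD/- → run E
t=27: L0/L1/L2 = E/AHBD/- → run E
t=28: L0/L1/L2 = -/AHBDE/- → run A
t=29: L0/L1/L2 = -/AHBDE/- → run A
t=30: L0/L1/L2 = -/AHBDE/- → run A
t=31: L0/L1/L2 = -/AHBDE/- → run A
t=32: L0/L1/L2 = -/HBDE/- → run H
t=33: L0/L1/L2 = -/HBDE/- → run H
t=34: L0/L1/L2 = -/HBDE/- → run H
t=35: L0/L1/L2 = -/HBDE/- → run H
t=36: L0/L1/L2 = -/BDE/- → run B
t=37: L0/L1/L2 = -/BDE/- → run B
t=38: L0/L1/L2 = -/DE/- → run D
t=39: L0/L1/L2 = -/DE/- → run D
t=40: L0/L1/L2 = -/DE/- → run D
t=41: L0/L1/L2 = -/E/- → run E
t=42: L0/L1/L2 = -/E/- → run E
t=43: (idle)
t=44: (idle)
t=45: (idle)
t=46: (idle)
t=47: (idle)
t=48: (idle)
t=49: (idle)

context switches = 13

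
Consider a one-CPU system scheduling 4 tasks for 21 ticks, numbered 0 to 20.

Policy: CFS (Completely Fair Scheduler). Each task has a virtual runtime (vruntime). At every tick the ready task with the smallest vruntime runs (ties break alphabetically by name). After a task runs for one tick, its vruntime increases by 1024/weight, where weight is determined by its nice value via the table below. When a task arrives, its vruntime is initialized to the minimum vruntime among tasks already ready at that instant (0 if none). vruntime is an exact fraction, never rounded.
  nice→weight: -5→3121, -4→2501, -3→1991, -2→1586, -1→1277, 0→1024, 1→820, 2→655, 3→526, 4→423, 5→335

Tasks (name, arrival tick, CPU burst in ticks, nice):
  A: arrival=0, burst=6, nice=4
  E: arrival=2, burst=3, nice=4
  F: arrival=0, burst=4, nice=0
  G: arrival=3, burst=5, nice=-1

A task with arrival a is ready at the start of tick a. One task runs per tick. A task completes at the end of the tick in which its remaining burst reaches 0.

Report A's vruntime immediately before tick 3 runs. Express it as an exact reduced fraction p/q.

t=0: vr[A=0 F=0] → run A
t=1: vr[A=1024/423 F=0] → run F
t=2: vr[A=1024/423 E=1 F=1] → run E
t=3: vr[A=1024/423 E=1447/423 F=1 G=1] → run F
t=4: vr[A=1024/423 E=1447/423 F=2 G=1] → run G
t=5: vr[A=1024/423 E=1447/423 F=2 G=2301/1277] → run G
t=6: vr[A=1024/423 E=1447/423 F=2 G=3325/1277] → run F
t=7: vr[A=1024/423 E=1447/423 F=3 G=3325/1277] → run A
t=8: vr[A=2048/423 E=1447/423 F=3 G=3325/1277] → run G
t=9: vr[A=2048/423 E=1447/423 F=3 G=4349/1277] → run F
t=10: vr[A=2048/423 E=1447/423 G=4349/1277] → run G
t=11: vr[A=2048/423 E=1447/423 G=5373/1277] → run E
t=12: vr[A=2048/423 E=2471/423 G=5373/1277] → run G
t=13: vr[A=2048/423 E=2471/423] → run A
t=14: vr[A=1024/141 E=2471/423] → run E
t=15: vr[A=1024/141] → run A
t=16: vr[A=4096/423] → run A
t=17: vr[A=5120/423] → run A
t=18: (idle)
t=19: (idle)
t=20: (idle)

vruntime(A, start of tick 3) = 1024/423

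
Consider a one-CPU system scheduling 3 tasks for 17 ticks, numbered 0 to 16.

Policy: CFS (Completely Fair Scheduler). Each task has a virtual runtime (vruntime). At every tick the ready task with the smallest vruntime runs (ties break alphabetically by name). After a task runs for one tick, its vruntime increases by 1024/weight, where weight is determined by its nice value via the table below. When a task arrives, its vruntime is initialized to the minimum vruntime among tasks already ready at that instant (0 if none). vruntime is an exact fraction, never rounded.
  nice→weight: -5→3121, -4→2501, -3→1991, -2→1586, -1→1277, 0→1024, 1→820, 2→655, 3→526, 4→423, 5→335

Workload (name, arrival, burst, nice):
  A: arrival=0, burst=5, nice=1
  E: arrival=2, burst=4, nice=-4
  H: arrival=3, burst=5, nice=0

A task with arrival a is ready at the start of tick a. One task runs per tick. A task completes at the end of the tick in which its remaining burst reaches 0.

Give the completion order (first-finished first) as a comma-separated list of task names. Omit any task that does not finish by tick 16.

completion order = E, A, H

t=0: vr[A=0] → run A
t=1: vr[A=256/205] → run A
t=2: vr[A=512/205 E=512/205] → run A
t=3: vr[A=768/205 E=512/205 H=512/205] → run E
t=4: vr[A=768/205 E=36352/12505 H=512/205] → run H
t=5: vr[A=768/205 E=36352/12505 H=717/205] → run E
t=6: vr[A=768/205 E=41472/12505 H=717/205] → run E
t=7: vr[A=768/205 E=46592/12505 H=717/205] → run H
t=8: vr[A=768/205 E=46592/12505 H=922/205] → run E
t=9: vr[A=768/205 H=922/205] → run A
t=10: vr[A=1024/205 H=922/205] → run H
t=11: vr[A=1024/205 H=1127/205] → run A
t=12: vr[H=1127/205] → run H
t=13: vr[H=1332/205] → run H
t=14: (idle)
t=15: (idle)
t=16: (idle)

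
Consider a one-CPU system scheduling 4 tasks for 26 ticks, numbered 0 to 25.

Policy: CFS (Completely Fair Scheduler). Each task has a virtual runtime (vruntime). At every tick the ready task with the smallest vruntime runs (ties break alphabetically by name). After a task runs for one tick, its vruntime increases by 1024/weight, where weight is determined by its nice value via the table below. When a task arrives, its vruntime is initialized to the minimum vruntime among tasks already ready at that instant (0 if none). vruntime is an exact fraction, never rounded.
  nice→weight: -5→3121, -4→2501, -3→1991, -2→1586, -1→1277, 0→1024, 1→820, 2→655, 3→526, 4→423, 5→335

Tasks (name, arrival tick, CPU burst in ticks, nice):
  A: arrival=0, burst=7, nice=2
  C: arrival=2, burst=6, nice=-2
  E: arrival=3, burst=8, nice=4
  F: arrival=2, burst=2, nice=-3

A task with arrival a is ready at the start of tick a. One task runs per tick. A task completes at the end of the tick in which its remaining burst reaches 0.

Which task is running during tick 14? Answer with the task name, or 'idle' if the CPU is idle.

running at tick 14 = C

t=0: vr[A=0] → run A
t=1: vr[A=1024/655] → run A
t=2: vr[A=2048/655 C=2048/655 F=2048/655] → run A
t=3: vr[A=3072/655 C=2048/655 E=2048/655 F=2048/655] → run C
t=4: vr[A=3072/655 C=1959424/519415 E=2048/655 F=2048/655] → run E
t=5: vr[A=3072/655 C=1959424/519415 E=1537024/277065 F=2048/655] → run F
t=6: vr[A=3072/655 C=1959424/519415 E=1537024/277065 F=4748288/1304105] → run F
t=7: vr[A=3072/655 C=1959424/519415 E=1537024/277065] → run C
t=8: vr[A=3072/655 C=2294784/519415 E=1537024/277065] → run C
t=9: vr[A=3072/655 C=2630144/519415 E=1537024/277065] → run A
t=10: vr[A=4096/655 C=2630144/519415 E=1537024/277065] → run C
t=11: vr[A=4096/655 C=2965504/519415 E=1537024/277065] → run E
t=12: vr[A=4096/655 C=2965504/519415 E=2207744/277065] → run C
t=13: vr[A=4096/655 C=3300864/519415 E=2207744/277065] → run A
t=14: vr[A=1024/131 C=3300864/519415 E=2207744/277065] → run C
t=15: vr[A=1024/131 E=2207744/277065] → run A
t=16: vr[A=6144/655 E=2207744/277065] → run E
t=17: vr[A=6144/655 E=959488/92355] → run A
t=18: vr[E=959488/92355] → run E
t=19: vr[E=3549184/277065] → run E
t=20: vr[E=4219904/277065] → run E
t=21: vr[E=1630208/92355] → run E
t=22: vr[E=5561344/277065] → run E
t=23: (idle)
t=24: (idle)
t=25: (idle)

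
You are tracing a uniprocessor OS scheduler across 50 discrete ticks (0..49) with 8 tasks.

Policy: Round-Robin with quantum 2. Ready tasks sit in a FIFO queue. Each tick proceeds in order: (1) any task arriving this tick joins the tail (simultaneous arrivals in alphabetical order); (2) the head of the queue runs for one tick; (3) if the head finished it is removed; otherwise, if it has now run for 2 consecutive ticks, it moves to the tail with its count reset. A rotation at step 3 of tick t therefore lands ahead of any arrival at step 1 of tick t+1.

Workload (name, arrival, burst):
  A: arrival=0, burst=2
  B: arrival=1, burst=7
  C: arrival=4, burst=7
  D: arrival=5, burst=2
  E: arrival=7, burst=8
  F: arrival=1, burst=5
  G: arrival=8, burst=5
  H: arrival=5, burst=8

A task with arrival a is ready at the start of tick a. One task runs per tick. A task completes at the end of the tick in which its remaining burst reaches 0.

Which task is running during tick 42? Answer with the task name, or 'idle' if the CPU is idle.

t=0: queue=[A] q_used=0 → run A
t=1: queue=[A,B,F] q_used=1 → run A
t=2: queue=[B,F] q_used=0 → run B
t=3: queue=[B,F] q_used=1 → run B
t=4: queue=[F,B,C] q_used=0 → run F
t=5: queue=[F,B,C,D,H] q_used=1 → run F
t=6: queue=[B,C,D,H,F] q_used=0 → run B
t=7: queue=[B,C,D,H,F,E] q_used=1 → run B
t=8: queue=[C,D,H,F,E,B,G] q_used=0 → run C
t=9: queue=[C,D,H,F,E,B,G] q_used=1 → run C
t=10: queue=[D,H,F,E,B,G,C] q_used=0 → run D
t=11: queue=[D,H,F,E,B,G,C] q_used=1 → run D
t=12: queue=[H,F,E,B,G,C] q_used=0 → run H
t=13: queue=[H,F,E,B,G,C] q_used=1 → run H
t=14: queue=[F,E,B,G,C,H] q_used=0 → run F
t=15: queue=[F,E,B,G,C,H] q_used=1 → run F
t=16: queue=[E,B,G,C,H,F] q_used=0 → run E
t=17: queue=[E,B,G,C,H,F] q_used=1 → run E
t=18: queue=[B,G,C,H,F,E] q_used=0 → run B
t=19: queue=[B,G,C,H,F,E] q_used=1 → run B
t=20: queue=[G,C,H,F,E,B] q_used=0 → run G
t=21: queue=[G,C,H,F,E,B] q_used=1 → run G
t=22: queue=[C,H,F,E,B,G] q_used=0 → run C
t=23: queue=[C,H,F,E,B,G] q_used=1 → run C
t=24: queue=[H,F,E,B,G,C] q_used=0 → run H
t=25: queue=[H,F,E,B,G,C] q_used=1 → run H
t=26: queue=[F,E,B,G,C,H] q_used=0 → run F
t=27: queue=[E,B,G,C,H] q_used=0 → run E
t=28: queue=[E,B,G,C,H] q_used=1 → run E
t=29: queue=[B,G,C,H,E] q_used=0 → run B
t=30: queue=[G,C,H,E] q_used=0 → run G
t=31: queue=[G,C,H,E] q_used=1 → run G
t=32: queue=[C,H,E,G] q_used=0 → run C
t=33: queue=[C,H,E,G] q_used=1 → run C
t=34: queue=[H,E,G,C] q_used=0 → run H
t=35: queue=[H,E,G,C] q_used=1 → run H
t=36: queue=[E,G,C,H] q_used=0 → run E
t=37: queue=[E,G,C,H] q_used=1 → run E
t=38: queue=[G,C,H,E] q_used=0 → run G
t=39: queue=[C,H,E] q_used=0 → run C
t=40: queue=[H,E] q_used=0 → run H
t=41: queue=[H,E] q_used=1 → run H
t=42: queue=[E] q_used=0 → run E
t=43: queue=[E] q_used=1 → run E
t=44: (idle)
t=45: (idle)
t=46: (idle)
t=47: (idle)
t=48: (idle)
t=49: (idle)

running at tick 42 = E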